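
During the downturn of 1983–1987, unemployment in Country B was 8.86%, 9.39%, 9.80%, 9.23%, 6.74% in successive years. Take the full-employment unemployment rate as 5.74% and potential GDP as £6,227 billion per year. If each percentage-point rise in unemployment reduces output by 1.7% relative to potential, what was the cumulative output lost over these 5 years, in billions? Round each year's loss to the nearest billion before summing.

£1,621 billion

Year 1983: gap = -1.7 × (8.86 - 5.74) = -5.304%, loss ≈ 6227 × 5.304/100 ≈ 330.
Year 1984: gap = -1.7 × (9.39 - 5.74) = -6.205%, loss ≈ 6227 × 6.205/100 ≈ 386.
Year 1985: gap = -1.7 × (9.8 - 5.74) = -6.902%, loss ≈ 6227 × 6.902/100 ≈ 430.
Year 1986: gap = -1.7 × (9.23 - 5.74) = -5.933%, loss ≈ 6227 × 5.933/100 ≈ 369.
Year 1987: gap = -1.7 × (6.74 - 5.74) = -1.7%, loss ≈ 6227 × 1.7/100 ≈ 106.
Total lost output = 330 + 386 + 430 + 369 + 106 = 1621 billion.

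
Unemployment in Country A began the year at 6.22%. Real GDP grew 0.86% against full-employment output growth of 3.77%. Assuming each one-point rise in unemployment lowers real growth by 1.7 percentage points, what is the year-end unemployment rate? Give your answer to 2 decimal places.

Growth-rate Okun's law: g_Y = g_Y* - β × Δu, so Δu = (g_Y* - g_Y)/β.
Δu = (3.77 - 0.86)/1.7 = 2.91/1.7 = 1.71 percentage points.
Year-end unemployment = 6.22 + 1.71 = 7.93%.

7.93%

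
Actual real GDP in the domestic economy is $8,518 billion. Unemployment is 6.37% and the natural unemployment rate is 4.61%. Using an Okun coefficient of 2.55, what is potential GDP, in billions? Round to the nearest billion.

$8,918 billion

Unemployment gap = 6.37 - 4.61 = 1.76 points, so output gap = -2.55 × 1.76 = -4.488%.
Since Y = Y* × (1 + gap/100), Y* = 8518/0.95512 ≈ 8918 billion.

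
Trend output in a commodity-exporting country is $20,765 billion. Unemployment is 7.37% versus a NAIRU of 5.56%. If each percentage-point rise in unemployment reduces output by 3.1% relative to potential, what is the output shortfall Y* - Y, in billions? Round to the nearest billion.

Output gap = -3.1 × (7.37 - 5.56) = -3.1 × 1.81 = -5.611%.
Actual GDP ≈ 20765 × 0.94389 ≈ 19600 billion, so the shortfall is 20765 - 19600 = 1165 billion.

$1,165 billion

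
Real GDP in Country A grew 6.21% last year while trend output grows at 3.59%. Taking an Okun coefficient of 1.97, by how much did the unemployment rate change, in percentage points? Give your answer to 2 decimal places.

-1.33 percentage points

Growth-rate Okun's law: g_Y = g_Y* - β × Δu, so Δu = (g_Y* - g_Y)/β.
Δu = (3.59 - 6.21)/1.97 = -2.62/1.97 = -1.33 percentage points.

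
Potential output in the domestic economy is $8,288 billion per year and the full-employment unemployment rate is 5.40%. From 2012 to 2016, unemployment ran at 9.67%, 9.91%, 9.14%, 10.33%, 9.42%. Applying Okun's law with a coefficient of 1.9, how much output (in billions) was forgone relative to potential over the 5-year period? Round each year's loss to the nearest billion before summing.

$3,380 billion

Year 2012: gap = -1.9 × (9.67 - 5.4) = -8.113%, loss ≈ 8288 × 8.113/100 ≈ 672.
Year 2013: gap = -1.9 × (9.91 - 5.4) = -8.569%, loss ≈ 8288 × 8.569/100 ≈ 710.
Year 2014: gap = -1.9 × (9.14 - 5.4) = -7.106%, loss ≈ 8288 × 7.106/100 ≈ 589.
Year 2015: gap = -1.9 × (10.33 - 5.4) = -9.367%, loss ≈ 8288 × 9.367/100 ≈ 776.
Year 2016: gap = -1.9 × (9.42 - 5.4) = -7.638%, loss ≈ 8288 × 7.638/100 ≈ 633.
Total lost output = 672 + 710 + 589 + 776 + 633 = 3380 billion.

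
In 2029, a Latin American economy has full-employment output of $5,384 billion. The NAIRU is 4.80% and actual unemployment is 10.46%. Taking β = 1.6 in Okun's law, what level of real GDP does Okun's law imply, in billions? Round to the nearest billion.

$4,896 billion

Unemployment gap = 10.46 - 4.8 = 5.66 points, so the output gap is -1.6 × 5.66 = -9.056%.
Actual GDP = 5384 × (1 - 9.056/100) = 5384 × 0.90944 ≈ 4896 billion.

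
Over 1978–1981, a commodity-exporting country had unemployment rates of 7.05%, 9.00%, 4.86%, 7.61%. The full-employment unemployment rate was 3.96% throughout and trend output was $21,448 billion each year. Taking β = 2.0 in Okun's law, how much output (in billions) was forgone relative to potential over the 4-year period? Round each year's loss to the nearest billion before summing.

Year 1978: gap = -2.0 × (7.05 - 3.96) = -6.18%, loss ≈ 21448 × 6.18/100 ≈ 1325.
Year 1979: gap = -2.0 × (9 - 3.96) = -10.08%, loss ≈ 21448 × 10.08/100 ≈ 2162.
Year 1980: gap = -2.0 × (4.86 - 3.96) = -1.8%, loss ≈ 21448 × 1.8/100 ≈ 386.
Year 1981: gap = -2.0 × (7.61 - 3.96) = -7.3%, loss ≈ 21448 × 7.3/100 ≈ 1566.
Total lost output = 1325 + 2162 + 386 + 1566 = 5439 billion.

$5,439 billion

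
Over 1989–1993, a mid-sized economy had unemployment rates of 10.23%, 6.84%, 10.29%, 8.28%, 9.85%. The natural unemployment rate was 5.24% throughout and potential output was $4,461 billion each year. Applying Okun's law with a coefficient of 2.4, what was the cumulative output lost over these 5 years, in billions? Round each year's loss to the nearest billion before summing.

$2,065 billion

Year 1989: gap = -2.4 × (10.23 - 5.24) = -11.976%, loss ≈ 4461 × 11.976/100 ≈ 534.
Year 1990: gap = -2.4 × (6.84 - 5.24) = -3.84%, loss ≈ 4461 × 3.84/100 ≈ 171.
Year 1991: gap = -2.4 × (10.29 - 5.24) = -12.12%, loss ≈ 4461 × 12.12/100 ≈ 541.
Year 1992: gap = -2.4 × (8.28 - 5.24) = -7.296%, loss ≈ 4461 × 7.296/100 ≈ 325.
Year 1993: gap = -2.4 × (9.85 - 5.24) = -11.064%, loss ≈ 4461 × 11.064/100 ≈ 494.
Total lost output = 534 + 171 + 541 + 325 + 494 = 2065 billion.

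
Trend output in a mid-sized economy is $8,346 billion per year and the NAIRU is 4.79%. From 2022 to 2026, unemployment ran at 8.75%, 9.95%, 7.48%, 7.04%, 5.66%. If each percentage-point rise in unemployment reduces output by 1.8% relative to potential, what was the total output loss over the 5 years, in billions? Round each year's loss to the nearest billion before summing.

Year 2022: gap = -1.8 × (8.75 - 4.79) = -7.128%, loss ≈ 8346 × 7.128/100 ≈ 595.
Year 2023: gap = -1.8 × (9.95 - 4.79) = -9.288%, loss ≈ 8346 × 9.288/100 ≈ 775.
Year 2024: gap = -1.8 × (7.48 - 4.79) = -4.842%, loss ≈ 8346 × 4.842/100 ≈ 404.
Year 2025: gap = -1.8 × (7.04 - 4.79) = -4.05%, loss ≈ 8346 × 4.05/100 ≈ 338.
Year 2026: gap = -1.8 × (5.66 - 4.79) = -1.566%, loss ≈ 8346 × 1.566/100 ≈ 131.
Total lost output = 595 + 775 + 404 + 338 + 131 = 2243 billion.

$2,243 billion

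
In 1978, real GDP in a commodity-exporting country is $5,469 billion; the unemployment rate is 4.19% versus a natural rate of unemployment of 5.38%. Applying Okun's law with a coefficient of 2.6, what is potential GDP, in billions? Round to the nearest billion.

Unemployment gap = 4.19 - 5.38 = -1.19 points, so output gap = -2.6 × (-1.19) = 3.094%.
Since Y = Y* × (1 + gap/100), Y* = 5469/1.03094 ≈ 5305 billion.

$5,305 billion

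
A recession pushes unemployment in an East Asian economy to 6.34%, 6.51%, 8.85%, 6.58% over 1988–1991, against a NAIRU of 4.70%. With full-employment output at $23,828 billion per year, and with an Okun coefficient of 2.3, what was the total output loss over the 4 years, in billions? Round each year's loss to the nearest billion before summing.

Year 1988: gap = -2.3 × (6.34 - 4.7) = -3.772%, loss ≈ 23828 × 3.772/100 ≈ 899.
Year 1989: gap = -2.3 × (6.51 - 4.7) = -4.163%, loss ≈ 23828 × 4.163/100 ≈ 992.
Year 1990: gap = -2.3 × (8.85 - 4.7) = -9.545%, loss ≈ 23828 × 9.545/100 ≈ 2274.
Year 1991: gap = -2.3 × (6.58 - 4.7) = -4.324%, loss ≈ 23828 × 4.324/100 ≈ 1030.
Total lost output = 899 + 992 + 2274 + 1030 = 5195 billion.

$5,195 billion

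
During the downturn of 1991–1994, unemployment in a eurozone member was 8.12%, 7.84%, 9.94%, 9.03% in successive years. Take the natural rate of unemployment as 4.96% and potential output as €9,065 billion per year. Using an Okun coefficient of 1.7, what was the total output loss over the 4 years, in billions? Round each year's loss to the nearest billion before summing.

€2,325 billion

Year 1991: gap = -1.7 × (8.12 - 4.96) = -5.372%, loss ≈ 9065 × 5.372/100 ≈ 487.
Year 1992: gap = -1.7 × (7.84 - 4.96) = -4.896%, loss ≈ 9065 × 4.896/100 ≈ 444.
Year 1993: gap = -1.7 × (9.94 - 4.96) = -8.466%, loss ≈ 9065 × 8.466/100 ≈ 767.
Year 1994: gap = -1.7 × (9.03 - 4.96) = -6.919%, loss ≈ 9065 × 6.919/100 ≈ 627.
Total lost output = 487 + 444 + 767 + 627 = 2325 billion.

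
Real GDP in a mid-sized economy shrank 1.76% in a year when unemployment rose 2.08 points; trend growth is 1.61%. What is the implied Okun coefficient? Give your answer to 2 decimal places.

Growth form: g_Y = g_Y* - β × Δu, so β = (g_Y* - g_Y)/Δu.
β = (1.61 + 1.76)/2.08 = 3.37/2.08 = 1.62.

β ≈ 1.62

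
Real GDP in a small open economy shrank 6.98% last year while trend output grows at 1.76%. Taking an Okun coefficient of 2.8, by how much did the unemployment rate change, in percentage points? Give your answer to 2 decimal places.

3.12 percentage points

Growth-rate Okun's law: g_Y = g_Y* - β × Δu, so Δu = (g_Y* - g_Y)/β.
Δu = (1.76 + 6.98)/2.8 = 8.74/2.8 = 3.12 percentage points.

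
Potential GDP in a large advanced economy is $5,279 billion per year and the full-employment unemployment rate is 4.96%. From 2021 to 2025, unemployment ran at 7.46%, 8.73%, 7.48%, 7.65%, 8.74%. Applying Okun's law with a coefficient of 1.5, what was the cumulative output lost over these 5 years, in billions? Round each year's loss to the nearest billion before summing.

$1,209 billion

Year 2021: gap = -1.5 × (7.46 - 4.96) = -3.75%, loss ≈ 5279 × 3.75/100 ≈ 198.
Year 2022: gap = -1.5 × (8.73 - 4.96) = -5.655%, loss ≈ 5279 × 5.655/100 ≈ 299.
Year 2023: gap = -1.5 × (7.48 - 4.96) = -3.78%, loss ≈ 5279 × 3.78/100 ≈ 200.
Year 2024: gap = -1.5 × (7.65 - 4.96) = -4.035%, loss ≈ 5279 × 4.035/100 ≈ 213.
Year 2025: gap = -1.5 × (8.74 - 4.96) = -5.67%, loss ≈ 5279 × 5.67/100 ≈ 299.
Total lost output = 198 + 299 + 200 + 213 + 299 = 1209 billion.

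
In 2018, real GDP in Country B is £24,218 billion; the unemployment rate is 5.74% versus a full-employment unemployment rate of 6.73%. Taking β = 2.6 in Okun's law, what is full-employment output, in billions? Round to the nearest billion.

£23,610 billion

Unemployment gap = 5.74 - 6.73 = -0.99 points, so output gap = -2.6 × (-0.99) = 2.574%.
Since Y = Y* × (1 + gap/100), Y* = 24218/1.02574 ≈ 23610 billion.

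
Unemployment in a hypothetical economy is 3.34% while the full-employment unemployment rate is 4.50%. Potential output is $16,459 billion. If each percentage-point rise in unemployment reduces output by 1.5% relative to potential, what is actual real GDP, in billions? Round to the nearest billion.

Unemployment gap = 3.34 - 4.5 = -1.16 points, so the output gap is -1.5 × (-1.16) = 1.74%.
Actual GDP = 16459 × (1 + 1.74/100) = 16459 × 1.0174 ≈ 16745 billion.

$16,745 billion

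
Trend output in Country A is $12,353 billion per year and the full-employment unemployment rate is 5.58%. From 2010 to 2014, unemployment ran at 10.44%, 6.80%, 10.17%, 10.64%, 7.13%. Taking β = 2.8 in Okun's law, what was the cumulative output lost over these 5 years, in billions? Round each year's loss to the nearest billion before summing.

Year 2010: gap = -2.8 × (10.44 - 5.58) = -13.608%, loss ≈ 12353 × 13.608/100 ≈ 1681.
Year 2011: gap = -2.8 × (6.8 - 5.58) = -3.416%, loss ≈ 12353 × 3.416/100 ≈ 422.
Year 2012: gap = -2.8 × (10.17 - 5.58) = -12.852%, loss ≈ 12353 × 12.852/100 ≈ 1588.
Year 2013: gap = -2.8 × (10.64 - 5.58) = -14.168%, loss ≈ 12353 × 14.168/100 ≈ 1750.
Year 2014: gap = -2.8 × (7.13 - 5.58) = -4.34%, loss ≈ 12353 × 4.34/100 ≈ 536.
Total lost output = 1681 + 422 + 1588 + 1750 + 536 = 5977 billion.

$5,977 billion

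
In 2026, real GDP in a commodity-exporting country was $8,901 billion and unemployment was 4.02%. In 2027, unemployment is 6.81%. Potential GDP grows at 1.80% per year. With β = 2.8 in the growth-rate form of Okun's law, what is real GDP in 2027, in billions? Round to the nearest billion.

$8,366 billion

Δu = 6.81 - 4.02 = 2.79 points.
Okun's law (growth form): g_Y = g_Y* - β × Δu = 1.80 - 2.8 × (2.79) = 1.8 - 7.812 = -6.012%.
Real GDP in the next year = 8901 × (1 - 6.012/100) = 8901 × 0.93988 ≈ 8366 billion.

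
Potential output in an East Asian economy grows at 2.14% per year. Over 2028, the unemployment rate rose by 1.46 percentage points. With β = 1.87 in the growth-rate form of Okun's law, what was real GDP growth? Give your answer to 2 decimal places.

Growth-rate Okun's law: g_Y = g_Y* - β × Δu.
g_Y = 2.14 - 1.87 × (1.46) = 2.14 - 2.7302 = -0.5902%, i.e. -0.59% to 2 d.p.

-0.59%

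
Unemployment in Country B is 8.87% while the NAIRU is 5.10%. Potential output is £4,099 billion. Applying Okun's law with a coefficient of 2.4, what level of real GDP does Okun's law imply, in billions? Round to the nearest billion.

Unemployment gap = 8.87 - 5.1 = 3.77 points, so the output gap is -2.4 × 3.77 = -9.048%.
Actual GDP = 4099 × (1 - 9.048/100) = 4099 × 0.90952 ≈ 3728 billion.

£3,728 billion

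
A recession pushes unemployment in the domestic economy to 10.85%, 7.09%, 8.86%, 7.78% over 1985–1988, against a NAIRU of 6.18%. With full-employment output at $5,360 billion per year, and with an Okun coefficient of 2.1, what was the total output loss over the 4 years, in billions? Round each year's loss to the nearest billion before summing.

Year 1985: gap = -2.1 × (10.85 - 6.18) = -9.807%, loss ≈ 5360 × 9.807/100 ≈ 526.
Year 1986: gap = -2.1 × (7.09 - 6.18) = -1.911%, loss ≈ 5360 × 1.911/100 ≈ 102.
Year 1987: gap = -2.1 × (8.86 - 6.18) = -5.628%, loss ≈ 5360 × 5.628/100 ≈ 302.
Year 1988: gap = -2.1 × (7.78 - 6.18) = -3.36%, loss ≈ 5360 × 3.36/100 ≈ 180.
Total lost output = 526 + 102 + 302 + 180 = 1110 billion.

$1,110 billion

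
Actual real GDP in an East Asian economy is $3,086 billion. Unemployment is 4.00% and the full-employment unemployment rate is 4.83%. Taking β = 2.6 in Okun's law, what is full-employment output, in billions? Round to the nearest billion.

Unemployment gap = 4 - 4.83 = -0.83 points, so output gap = -2.6 × (-0.83) = 2.158%.
Since Y = Y* × (1 + gap/100), Y* = 3086/1.02158 ≈ 3021 billion.

$3,021 billion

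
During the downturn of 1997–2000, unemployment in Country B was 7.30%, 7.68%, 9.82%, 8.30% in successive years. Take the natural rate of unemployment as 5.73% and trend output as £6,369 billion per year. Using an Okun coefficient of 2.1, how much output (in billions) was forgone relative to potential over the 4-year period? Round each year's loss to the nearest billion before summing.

Year 1997: gap = -2.1 × (7.3 - 5.73) = -3.297%, loss ≈ 6369 × 3.297/100 ≈ 210.
Year 1998: gap = -2.1 × (7.68 - 5.73) = -4.095%, loss ≈ 6369 × 4.095/100 ≈ 261.
Year 1999: gap = -2.1 × (9.82 - 5.73) = -8.589%, loss ≈ 6369 × 8.589/100 ≈ 547.
Year 2000: gap = -2.1 × (8.3 - 5.73) = -5.397%, loss ≈ 6369 × 5.397/100 ≈ 344.
Total lost output = 210 + 261 + 547 + 344 = 1362 billion.

£1,362 billion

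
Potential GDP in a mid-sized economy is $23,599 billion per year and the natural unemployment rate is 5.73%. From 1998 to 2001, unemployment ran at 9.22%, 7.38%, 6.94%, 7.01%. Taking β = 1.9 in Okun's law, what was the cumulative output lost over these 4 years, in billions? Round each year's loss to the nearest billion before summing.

Year 1998: gap = -1.9 × (9.22 - 5.73) = -6.631%, loss ≈ 23599 × 6.631/100 ≈ 1565.
Year 1999: gap = -1.9 × (7.38 - 5.73) = -3.135%, loss ≈ 23599 × 3.135/100 ≈ 740.
Year 2000: gap = -1.9 × (6.94 - 5.73) = -2.299%, loss ≈ 23599 × 2.299/100 ≈ 543.
Year 2001: gap = -1.9 × (7.01 - 5.73) = -2.432%, loss ≈ 23599 × 2.432/100 ≈ 574.
Total lost output = 1565 + 740 + 543 + 574 = 3422 billion.

$3,422 billion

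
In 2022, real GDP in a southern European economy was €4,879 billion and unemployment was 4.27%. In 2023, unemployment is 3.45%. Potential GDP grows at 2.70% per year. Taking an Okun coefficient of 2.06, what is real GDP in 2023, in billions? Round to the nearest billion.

Δu = 3.45 - 4.27 = -0.82 points.
Okun's law (growth form): g_Y = g_Y* - β × Δu = 2.70 - 2.06 × (-0.82) = 2.7 + 1.6892 = 4.3892%.
Real GDP in the next year = 4879 × (1 + 4.3892/100) = 4879 × 1.043892 ≈ 5093 billion.

€5,093 billion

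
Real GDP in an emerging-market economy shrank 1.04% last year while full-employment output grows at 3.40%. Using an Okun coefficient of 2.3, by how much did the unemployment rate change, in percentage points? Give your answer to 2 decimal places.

1.93 percentage points

Growth-rate Okun's law: g_Y = g_Y* - β × Δu, so Δu = (g_Y* - g_Y)/β.
Δu = (3.4 + 1.04)/2.3 = 4.44/2.3 = 1.93 percentage points.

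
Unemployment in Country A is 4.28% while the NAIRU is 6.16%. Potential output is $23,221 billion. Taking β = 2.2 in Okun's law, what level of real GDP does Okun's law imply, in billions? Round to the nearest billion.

Unemployment gap = 4.28 - 6.16 = -1.88 points, so the output gap is -2.2 × (-1.88) = 4.136%.
Actual GDP = 23221 × (1 + 4.136/100) = 23221 × 1.04136 ≈ 24181 billion.

$24,181 billion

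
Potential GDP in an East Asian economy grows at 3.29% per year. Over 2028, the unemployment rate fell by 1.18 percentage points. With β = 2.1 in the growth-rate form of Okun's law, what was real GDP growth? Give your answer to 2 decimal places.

Growth-rate Okun's law: g_Y = g_Y* - β × Δu.
g_Y = 3.29 - 2.1 × (-1.18) = 3.29 + 2.478 = 5.768%, i.e. 5.77% to 2 d.p.

5.77%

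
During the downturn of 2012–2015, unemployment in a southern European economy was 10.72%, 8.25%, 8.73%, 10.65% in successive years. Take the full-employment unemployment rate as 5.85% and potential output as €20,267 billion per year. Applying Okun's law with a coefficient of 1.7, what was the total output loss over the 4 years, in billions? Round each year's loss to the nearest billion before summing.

€5,151 billion

Year 2012: gap = -1.7 × (10.72 - 5.85) = -8.279%, loss ≈ 20267 × 8.279/100 ≈ 1678.
Year 2013: gap = -1.7 × (8.25 - 5.85) = -4.08%, loss ≈ 20267 × 4.08/100 ≈ 827.
Year 2014: gap = -1.7 × (8.73 - 5.85) = -4.896%, loss ≈ 20267 × 4.896/100 ≈ 992.
Year 2015: gap = -1.7 × (10.65 - 5.85) = -8.16%, loss ≈ 20267 × 8.16/100 ≈ 1654.
Total lost output = 1678 + 827 + 992 + 1654 = 5151 billion.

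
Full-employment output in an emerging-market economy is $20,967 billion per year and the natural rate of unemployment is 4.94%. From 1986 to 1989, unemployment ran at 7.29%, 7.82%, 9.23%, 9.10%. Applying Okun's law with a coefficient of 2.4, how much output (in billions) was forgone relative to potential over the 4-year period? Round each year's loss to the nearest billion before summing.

$6,884 billion

Year 1986: gap = -2.4 × (7.29 - 4.94) = -5.64%, loss ≈ 20967 × 5.64/100 ≈ 1183.
Year 1987: gap = -2.4 × (7.82 - 4.94) = -6.912%, loss ≈ 20967 × 6.912/100 ≈ 1449.
Year 1988: gap = -2.4 × (9.23 - 4.94) = -10.296%, loss ≈ 20967 × 10.296/100 ≈ 2159.
Year 1989: gap = -2.4 × (9.1 - 4.94) = -9.984%, loss ≈ 20967 × 9.984/100 ≈ 2093.
Total lost output = 1183 + 1449 + 2159 + 2093 = 6884 billion.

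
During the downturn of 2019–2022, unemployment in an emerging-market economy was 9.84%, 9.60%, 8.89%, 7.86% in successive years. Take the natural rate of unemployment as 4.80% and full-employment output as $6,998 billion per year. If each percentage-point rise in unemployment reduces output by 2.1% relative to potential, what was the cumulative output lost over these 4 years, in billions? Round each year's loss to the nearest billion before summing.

$2,497 billion

Year 2019: gap = -2.1 × (9.84 - 4.8) = -10.584%, loss ≈ 6998 × 10.584/100 ≈ 741.
Year 2020: gap = -2.1 × (9.6 - 4.8) = -10.08%, loss ≈ 6998 × 10.08/100 ≈ 705.
Year 2021: gap = -2.1 × (8.89 - 4.8) = -8.589%, loss ≈ 6998 × 8.589/100 ≈ 601.
Year 2022: gap = -2.1 × (7.86 - 4.8) = -6.426%, loss ≈ 6998 × 6.426/100 ≈ 450.
Total lost output = 741 + 705 + 601 + 450 = 2497 billion.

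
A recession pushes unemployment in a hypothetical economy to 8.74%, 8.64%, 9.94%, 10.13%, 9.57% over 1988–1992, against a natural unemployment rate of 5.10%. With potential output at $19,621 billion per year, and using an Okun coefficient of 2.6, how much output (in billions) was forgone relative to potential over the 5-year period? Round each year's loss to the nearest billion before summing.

Year 1988: gap = -2.6 × (8.74 - 5.1) = -9.464%, loss ≈ 19621 × 9.464/100 ≈ 1857.
Year 1989: gap = -2.6 × (8.64 - 5.1) = -9.204%, loss ≈ 19621 × 9.204/100 ≈ 1806.
Year 1990: gap = -2.6 × (9.94 - 5.1) = -12.584%, loss ≈ 19621 × 12.584/100 ≈ 2469.
Year 1991: gap = -2.6 × (10.13 - 5.1) = -13.078%, loss ≈ 19621 × 13.078/100 ≈ 2566.
Year 1992: gap = -2.6 × (9.57 - 5.1) = -11.622%, loss ≈ 19621 × 11.622/100 ≈ 2280.
Total lost output = 1857 + 1806 + 2469 + 2566 + 2280 = 10978 billion.

$10,978 billion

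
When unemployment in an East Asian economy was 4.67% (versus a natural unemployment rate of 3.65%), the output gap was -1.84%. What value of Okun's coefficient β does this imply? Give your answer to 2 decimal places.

Okun's law: output gap = -β × (u - u*).
-1.84 = -β × (4.67 - 3.65) = -β × 1.02, so β = 1.84/1.02 = 1.80.

β ≈ 1.80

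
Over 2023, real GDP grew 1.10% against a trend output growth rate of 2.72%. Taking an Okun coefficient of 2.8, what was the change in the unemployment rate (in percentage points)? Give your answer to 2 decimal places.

Growth-rate Okun's law: g_Y = g_Y* - β × Δu, so Δu = (g_Y* - g_Y)/β.
Δu = (2.72 - 1.1)/2.8 = 1.62/2.8 = 0.58 percentage points.

0.58 percentage points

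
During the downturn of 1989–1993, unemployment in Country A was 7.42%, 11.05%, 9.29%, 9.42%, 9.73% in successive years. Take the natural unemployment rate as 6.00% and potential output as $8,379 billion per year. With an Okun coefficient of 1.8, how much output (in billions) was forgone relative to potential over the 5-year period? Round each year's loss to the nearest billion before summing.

Year 1989: gap = -1.8 × (7.42 - 6) = -2.556%, loss ≈ 8379 × 2.556/100 ≈ 214.
Year 1990: gap = -1.8 × (11.05 - 6) = -9.09%, loss ≈ 8379 × 9.09/100 ≈ 762.
Year 1991: gap = -1.8 × (9.29 - 6) = -5.922%, loss ≈ 8379 × 5.922/100 ≈ 496.
Year 1992: gap = -1.8 × (9.42 - 6) = -6.156%, loss ≈ 8379 × 6.156/100 ≈ 516.
Year 1993: gap = -1.8 × (9.73 - 6) = -6.714%, loss ≈ 8379 × 6.714/100 ≈ 563.
Total lost output = 214 + 762 + 496 + 516 + 563 = 2551 billion.

$2,551 billion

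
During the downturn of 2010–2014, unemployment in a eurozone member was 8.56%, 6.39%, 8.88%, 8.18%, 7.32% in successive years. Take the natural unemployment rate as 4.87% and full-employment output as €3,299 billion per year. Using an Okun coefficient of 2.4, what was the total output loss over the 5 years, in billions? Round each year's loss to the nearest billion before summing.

Year 2010: gap = -2.4 × (8.56 - 4.87) = -8.856%, loss ≈ 3299 × 8.856/100 ≈ 292.
Year 2011: gap = -2.4 × (6.39 - 4.87) = -3.648%, loss ≈ 3299 × 3.648/100 ≈ 120.
Year 2012: gap = -2.4 × (8.88 - 4.87) = -9.624%, loss ≈ 3299 × 9.624/100 ≈ 317.
Year 2013: gap = -2.4 × (8.18 - 4.87) = -7.944%, loss ≈ 3299 × 7.944/100 ≈ 262.
Year 2014: gap = -2.4 × (7.32 - 4.87) = -5.88%, loss ≈ 3299 × 5.88/100 ≈ 194.
Total lost output = 292 + 120 + 317 + 262 + 194 = 1185 billion.

€1,185 billion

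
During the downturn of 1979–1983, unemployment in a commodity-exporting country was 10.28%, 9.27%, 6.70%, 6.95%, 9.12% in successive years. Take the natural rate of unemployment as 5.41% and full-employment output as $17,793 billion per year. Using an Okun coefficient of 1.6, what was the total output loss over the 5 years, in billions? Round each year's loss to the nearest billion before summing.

Year 1979: gap = -1.6 × (10.28 - 5.41) = -7.792%, loss ≈ 17793 × 7.792/100 ≈ 1386.
Year 1980: gap = -1.6 × (9.27 - 5.41) = -6.176%, loss ≈ 17793 × 6.176/100 ≈ 1099.
Year 1981: gap = -1.6 × (6.7 - 5.41) = -2.064%, loss ≈ 17793 × 2.064/100 ≈ 367.
Year 1982: gap = -1.6 × (6.95 - 5.41) = -2.464%, loss ≈ 17793 × 2.464/100 ≈ 438.
Year 1983: gap = -1.6 × (9.12 - 5.41) = -5.936%, loss ≈ 17793 × 5.936/100 ≈ 1056.
Total lost output = 1386 + 1099 + 367 + 438 + 1056 = 4346 billion.

$4,346 billion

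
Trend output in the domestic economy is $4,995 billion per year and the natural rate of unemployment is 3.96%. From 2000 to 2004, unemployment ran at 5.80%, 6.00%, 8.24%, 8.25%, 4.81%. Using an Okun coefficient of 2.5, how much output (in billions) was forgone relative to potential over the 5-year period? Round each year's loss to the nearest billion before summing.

$1,661 billion

Year 2000: gap = -2.5 × (5.8 - 3.96) = -4.6%, loss ≈ 4995 × 4.6/100 ≈ 230.
Year 2001: gap = -2.5 × (6 - 3.96) = -5.1%, loss ≈ 4995 × 5.1/100 ≈ 255.
Year 2002: gap = -2.5 × (8.24 - 3.96) = -10.7%, loss ≈ 4995 × 10.7/100 ≈ 534.
Year 2003: gap = -2.5 × (8.25 - 3.96) = -10.725%, loss ≈ 4995 × 10.725/100 ≈ 536.
Year 2004: gap = -2.5 × (4.81 - 3.96) = -2.125%, loss ≈ 4995 × 2.125/100 ≈ 106.
Total lost output = 230 + 255 + 534 + 536 + 106 = 1661 billion.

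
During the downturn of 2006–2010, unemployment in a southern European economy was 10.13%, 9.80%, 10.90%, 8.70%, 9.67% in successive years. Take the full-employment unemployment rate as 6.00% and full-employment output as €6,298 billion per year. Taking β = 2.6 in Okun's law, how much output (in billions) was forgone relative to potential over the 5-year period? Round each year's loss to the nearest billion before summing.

€3,143 billion

Year 2006: gap = -2.6 × (10.13 - 6) = -10.738%, loss ≈ 6298 × 10.738/100 ≈ 676.
Year 2007: gap = -2.6 × (9.8 - 6) = -9.88%, loss ≈ 6298 × 9.88/100 ≈ 622.
Year 2008: gap = -2.6 × (10.9 - 6) = -12.74%, loss ≈ 6298 × 12.74/100 ≈ 802.
Year 2009: gap = -2.6 × (8.7 - 6) = -7.02%, loss ≈ 6298 × 7.02/100 ≈ 442.
Year 2010: gap = -2.6 × (9.67 - 6) = -9.542%, loss ≈ 6298 × 9.542/100 ≈ 601.
Total lost output = 676 + 622 + 802 + 442 + 601 = 3143 billion.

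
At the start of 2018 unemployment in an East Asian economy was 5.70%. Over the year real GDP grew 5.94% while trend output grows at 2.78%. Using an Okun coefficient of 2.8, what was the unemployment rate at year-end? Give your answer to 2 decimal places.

4.57%

Growth-rate Okun's law: g_Y = g_Y* - β × Δu, so Δu = (g_Y* - g_Y)/β.
Δu = (2.78 - 5.94)/2.8 = -3.16/2.8 = -1.13 percentage points.
Year-end unemployment = 5.7 - 1.13 = 4.57%.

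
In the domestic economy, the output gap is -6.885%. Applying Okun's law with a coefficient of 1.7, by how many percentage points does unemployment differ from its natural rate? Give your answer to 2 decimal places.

4.05 percentage points

Okun's law: output gap = -β × (u - u*), so u - u* = -(output gap)/β.
u - u* = -(-6.885)/1.7 = 4.05 percentage points.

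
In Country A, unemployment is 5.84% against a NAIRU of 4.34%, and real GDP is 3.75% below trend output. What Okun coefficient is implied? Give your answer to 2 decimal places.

β ≈ 2.50

Okun's law: output gap = -β × (u - u*).
-3.75 = -β × (5.84 - 4.34) = -β × 1.5, so β = 3.75/1.5 = 2.50.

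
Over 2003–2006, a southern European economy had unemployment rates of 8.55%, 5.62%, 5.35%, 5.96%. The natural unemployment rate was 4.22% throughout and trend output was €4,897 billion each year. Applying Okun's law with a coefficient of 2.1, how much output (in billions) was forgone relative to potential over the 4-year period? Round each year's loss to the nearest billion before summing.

€884 billion

Year 2003: gap = -2.1 × (8.55 - 4.22) = -9.093%, loss ≈ 4897 × 9.093/100 ≈ 445.
Year 2004: gap = -2.1 × (5.62 - 4.22) = -2.94%, loss ≈ 4897 × 2.94/100 ≈ 144.
Year 2005: gap = -2.1 × (5.35 - 4.22) = -2.373%, loss ≈ 4897 × 2.373/100 ≈ 116.
Year 2006: gap = -2.1 × (5.96 - 4.22) = -3.654%, loss ≈ 4897 × 3.654/100 ≈ 179.
Total lost output = 445 + 144 + 116 + 179 = 884 billion.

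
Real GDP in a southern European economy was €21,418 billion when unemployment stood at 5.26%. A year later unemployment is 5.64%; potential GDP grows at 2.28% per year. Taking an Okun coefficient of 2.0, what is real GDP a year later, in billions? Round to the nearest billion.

€21,744 billion

Δu = 5.64 - 5.26 = 0.38 points.
Okun's law (growth form): g_Y = g_Y* - β × Δu = 2.28 - 2.0 × (0.38) = 2.28 - 0.76 = 1.52%.
Real GDP in the next year = 21418 × (1 + 1.52/100) = 21418 × 1.0152 ≈ 21744 billion.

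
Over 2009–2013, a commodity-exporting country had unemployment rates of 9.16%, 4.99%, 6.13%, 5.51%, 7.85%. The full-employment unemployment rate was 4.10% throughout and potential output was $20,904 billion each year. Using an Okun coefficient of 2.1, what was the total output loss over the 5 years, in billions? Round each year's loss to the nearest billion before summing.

$5,768 billion

Year 2009: gap = -2.1 × (9.16 - 4.1) = -10.626%, loss ≈ 20904 × 10.626/100 ≈ 2221.
Year 2010: gap = -2.1 × (4.99 - 4.1) = -1.869%, loss ≈ 20904 × 1.869/100 ≈ 391.
Year 2011: gap = -2.1 × (6.13 - 4.1) = -4.263%, loss ≈ 20904 × 4.263/100 ≈ 891.
Year 2012: gap = -2.1 × (5.51 - 4.1) = -2.961%, loss ≈ 20904 × 2.961/100 ≈ 619.
Year 2013: gap = -2.1 × (7.85 - 4.1) = -7.875%, loss ≈ 20904 × 7.875/100 ≈ 1646.
Total lost output = 2221 + 391 + 891 + 619 + 1646 = 5768 billion.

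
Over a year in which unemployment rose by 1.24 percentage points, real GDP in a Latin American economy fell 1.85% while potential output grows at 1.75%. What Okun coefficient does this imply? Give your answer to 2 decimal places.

β ≈ 2.90

Growth form: g_Y = g_Y* - β × Δu, so β = (g_Y* - g_Y)/Δu.
β = (1.75 + 1.85)/1.24 = 3.6/1.24 = 2.90.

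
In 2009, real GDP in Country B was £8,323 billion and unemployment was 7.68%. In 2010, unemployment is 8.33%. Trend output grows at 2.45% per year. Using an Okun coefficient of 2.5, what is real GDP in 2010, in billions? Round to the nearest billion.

Δu = 8.33 - 7.68 = 0.65 points.
Okun's law (growth form): g_Y = g_Y* - β × Δu = 2.45 - 2.5 × (0.65) = 2.45 - 1.625 = 0.825%.
Real GDP in the next year = 8323 × (1 + 0.825/100) = 8323 × 1.00825 ≈ 8392 billion.

£8,392 billion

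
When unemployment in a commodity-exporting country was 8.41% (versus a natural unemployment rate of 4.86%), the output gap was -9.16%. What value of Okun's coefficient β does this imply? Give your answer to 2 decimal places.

β ≈ 2.58

Okun's law: output gap = -β × (u - u*).
-9.16 = -β × (8.41 - 4.86) = -β × 3.55, so β = 9.16/3.55 = 2.58.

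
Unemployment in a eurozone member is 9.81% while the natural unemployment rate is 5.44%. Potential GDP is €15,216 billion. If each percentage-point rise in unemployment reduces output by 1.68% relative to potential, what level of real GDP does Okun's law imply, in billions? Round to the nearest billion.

Unemployment gap = 9.81 - 5.44 = 4.37 points, so the output gap is -1.68 × 4.37 = -7.3416%.
Actual GDP = 15216 × (1 - 7.3416/100) = 15216 × 0.926584 ≈ 14099 billion.

€14,099 billion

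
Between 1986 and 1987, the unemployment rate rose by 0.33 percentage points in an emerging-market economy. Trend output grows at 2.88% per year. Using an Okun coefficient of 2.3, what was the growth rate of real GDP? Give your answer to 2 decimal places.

2.12%

Growth-rate Okun's law: g_Y = g_Y* - β × Δu.
g_Y = 2.88 - 2.3 × (0.33) = 2.88 - 0.759 = 2.121%, i.e. 2.12% to 2 d.p.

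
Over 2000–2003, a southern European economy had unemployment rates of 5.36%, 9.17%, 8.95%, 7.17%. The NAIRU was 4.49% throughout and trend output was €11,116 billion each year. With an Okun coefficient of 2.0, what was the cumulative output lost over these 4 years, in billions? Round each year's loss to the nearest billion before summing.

Year 2000: gap = -2.0 × (5.36 - 4.49) = -1.74%, loss ≈ 11116 × 1.74/100 ≈ 193.
Year 2001: gap = -2.0 × (9.17 - 4.49) = -9.36%, loss ≈ 11116 × 9.36/100 ≈ 1040.
Year 2002: gap = -2.0 × (8.95 - 4.49) = -8.92%, loss ≈ 11116 × 8.92/100 ≈ 992.
Year 2003: gap = -2.0 × (7.17 - 4.49) = -5.36%, loss ≈ 11116 × 5.36/100 ≈ 596.
Total lost output = 193 + 1040 + 992 + 596 = 2821 billion.

€2,821 billion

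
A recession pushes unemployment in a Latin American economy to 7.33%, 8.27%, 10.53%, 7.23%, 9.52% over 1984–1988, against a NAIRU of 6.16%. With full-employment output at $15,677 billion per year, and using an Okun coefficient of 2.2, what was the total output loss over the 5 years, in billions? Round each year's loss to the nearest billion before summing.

Year 1984: gap = -2.2 × (7.33 - 6.16) = -2.574%, loss ≈ 15677 × 2.574/100 ≈ 404.
Year 1985: gap = -2.2 × (8.27 - 6.16) = -4.642%, loss ≈ 15677 × 4.642/100 ≈ 728.
Year 1986: gap = -2.2 × (10.53 - 6.16) = -9.614%, loss ≈ 15677 × 9.614/100 ≈ 1507.
Year 1987: gap = -2.2 × (7.23 - 6.16) = -2.354%, loss ≈ 15677 × 2.354/100 ≈ 369.
Year 1988: gap = -2.2 × (9.52 - 6.16) = -7.392%, loss ≈ 15677 × 7.392/100 ≈ 1159.
Total lost output = 404 + 728 + 1507 + 369 + 1159 = 4167 billion.

$4,167 billion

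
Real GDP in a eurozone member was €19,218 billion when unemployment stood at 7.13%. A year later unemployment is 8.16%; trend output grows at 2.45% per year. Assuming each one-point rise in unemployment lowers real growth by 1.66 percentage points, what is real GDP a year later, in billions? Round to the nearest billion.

€19,360 billion

Δu = 8.16 - 7.13 = 1.03 points.
Okun's law (growth form): g_Y = g_Y* - β × Δu = 2.45 - 1.66 × (1.03) = 2.45 - 1.7098 = 0.7402%.
Real GDP in the next year = 19218 × (1 + 0.7402/100) = 19218 × 1.007402 ≈ 19360 billion.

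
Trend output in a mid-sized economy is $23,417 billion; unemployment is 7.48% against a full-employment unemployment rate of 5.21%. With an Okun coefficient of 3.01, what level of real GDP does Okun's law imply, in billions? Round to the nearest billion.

$21,817 billion

Unemployment gap = 7.48 - 5.21 = 2.27 points, so the output gap is -3.01 × 2.27 = -6.8327%.
Actual GDP = 23417 × (1 - 6.8327/100) = 23417 × 0.931673 ≈ 21817 billion.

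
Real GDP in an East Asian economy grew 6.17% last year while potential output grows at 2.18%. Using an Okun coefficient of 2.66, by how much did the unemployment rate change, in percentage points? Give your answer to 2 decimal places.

Growth-rate Okun's law: g_Y = g_Y* - β × Δu, so Δu = (g_Y* - g_Y)/β.
Δu = (2.18 - 6.17)/2.66 = -3.99/2.66 = -1.50 percentage points.

-1.50 percentage points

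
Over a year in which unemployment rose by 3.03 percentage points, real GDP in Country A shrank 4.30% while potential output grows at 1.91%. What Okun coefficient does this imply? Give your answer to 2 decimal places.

Growth form: g_Y = g_Y* - β × Δu, so β = (g_Y* - g_Y)/Δu.
β = (1.91 + 4.3)/3.03 = 6.21/3.03 = 2.05.

β ≈ 2.05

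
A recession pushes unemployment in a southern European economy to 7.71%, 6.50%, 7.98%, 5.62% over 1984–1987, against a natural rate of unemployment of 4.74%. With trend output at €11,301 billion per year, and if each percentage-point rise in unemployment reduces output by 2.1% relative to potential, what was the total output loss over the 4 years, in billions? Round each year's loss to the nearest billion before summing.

Year 1984: gap = -2.1 × (7.71 - 4.74) = -6.237%, loss ≈ 11301 × 6.237/100 ≈ 705.
Year 1985: gap = -2.1 × (6.5 - 4.74) = -3.696%, loss ≈ 11301 × 3.696/100 ≈ 418.
Year 1986: gap = -2.1 × (7.98 - 4.74) = -6.804%, loss ≈ 11301 × 6.804/100 ≈ 769.
Year 1987: gap = -2.1 × (5.62 - 4.74) = -1.848%, loss ≈ 11301 × 1.848/100 ≈ 209.
Total lost output = 705 + 418 + 769 + 209 = 2101 billion.

€2,101 billion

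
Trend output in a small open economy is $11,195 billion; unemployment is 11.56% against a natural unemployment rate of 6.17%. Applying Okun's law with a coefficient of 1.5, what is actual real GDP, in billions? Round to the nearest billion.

Unemployment gap = 11.56 - 6.17 = 5.39 points, so the output gap is -1.5 × 5.39 = -8.085%.
Actual GDP = 11195 × (1 - 8.085/100) = 11195 × 0.91915 ≈ 10290 billion.

$10,290 billion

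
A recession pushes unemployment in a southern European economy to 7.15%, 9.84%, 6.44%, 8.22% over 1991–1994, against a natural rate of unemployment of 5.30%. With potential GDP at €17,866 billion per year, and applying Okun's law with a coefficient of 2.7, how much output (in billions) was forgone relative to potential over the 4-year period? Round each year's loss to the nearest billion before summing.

Year 1991: gap = -2.7 × (7.15 - 5.3) = -4.995%, loss ≈ 17866 × 4.995/100 ≈ 892.
Year 1992: gap = -2.7 × (9.84 - 5.3) = -12.258%, loss ≈ 17866 × 12.258/100 ≈ 2190.
Year 1993: gap = -2.7 × (6.44 - 5.3) = -3.078%, loss ≈ 17866 × 3.078/100 ≈ 550.
Year 1994: gap = -2.7 × (8.22 - 5.3) = -7.884%, loss ≈ 17866 × 7.884/100 ≈ 1409.
Total lost output = 892 + 2190 + 550 + 1409 = 5041 billion.

€5,041 billion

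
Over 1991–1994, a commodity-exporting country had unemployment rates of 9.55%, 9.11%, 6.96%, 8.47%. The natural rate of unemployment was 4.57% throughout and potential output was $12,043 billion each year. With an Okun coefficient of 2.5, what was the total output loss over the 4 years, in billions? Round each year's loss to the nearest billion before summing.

$4,760 billion

Year 1991: gap = -2.5 × (9.55 - 4.57) = -12.45%, loss ≈ 12043 × 12.45/100 ≈ 1499.
Year 1992: gap = -2.5 × (9.11 - 4.57) = -11.35%, loss ≈ 12043 × 11.35/100 ≈ 1367.
Year 1993: gap = -2.5 × (6.96 - 4.57) = -5.975%, loss ≈ 12043 × 5.975/100 ≈ 720.
Year 1994: gap = -2.5 × (8.47 - 4.57) = -9.75%, loss ≈ 12043 × 9.75/100 ≈ 1174.
Total lost output = 1499 + 1367 + 720 + 1174 = 4760 billion.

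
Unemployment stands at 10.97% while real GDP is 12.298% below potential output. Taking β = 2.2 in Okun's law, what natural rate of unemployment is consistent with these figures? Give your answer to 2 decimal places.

From Okun's law, u - u* = -(output gap)/β = -(-12.298)/2.2 = 5.59 points.
So u* = 10.97 - 5.59 = 5.38%.

5.38%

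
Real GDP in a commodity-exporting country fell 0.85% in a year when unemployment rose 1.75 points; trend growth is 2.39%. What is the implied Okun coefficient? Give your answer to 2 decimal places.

Growth form: g_Y = g_Y* - β × Δu, so β = (g_Y* - g_Y)/Δu.
β = (2.39 + 0.85)/1.75 = 3.24/1.75 = 1.85.

β ≈ 1.85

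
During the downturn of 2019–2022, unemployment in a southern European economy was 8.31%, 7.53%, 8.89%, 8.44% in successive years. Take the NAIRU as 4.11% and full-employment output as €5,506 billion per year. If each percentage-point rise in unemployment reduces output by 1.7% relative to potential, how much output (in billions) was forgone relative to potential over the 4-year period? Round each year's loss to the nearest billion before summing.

€1,565 billion

Year 2019: gap = -1.7 × (8.31 - 4.11) = -7.14%, loss ≈ 5506 × 7.14/100 ≈ 393.
Year 2020: gap = -1.7 × (7.53 - 4.11) = -5.814%, loss ≈ 5506 × 5.814/100 ≈ 320.
Year 2021: gap = -1.7 × (8.89 - 4.11) = -8.126%, loss ≈ 5506 × 8.126/100 ≈ 447.
Year 2022: gap = -1.7 × (8.44 - 4.11) = -7.361%, loss ≈ 5506 × 7.361/100 ≈ 405.
Total lost output = 393 + 320 + 447 + 405 = 1565 billion.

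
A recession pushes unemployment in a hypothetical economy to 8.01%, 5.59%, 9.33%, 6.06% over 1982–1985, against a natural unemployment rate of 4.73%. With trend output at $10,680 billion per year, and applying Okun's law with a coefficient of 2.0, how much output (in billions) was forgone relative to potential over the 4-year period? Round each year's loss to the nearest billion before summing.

$2,152 billion

Year 1982: gap = -2.0 × (8.01 - 4.73) = -6.56%, loss ≈ 10680 × 6.56/100 ≈ 701.
Year 1983: gap = -2.0 × (5.59 - 4.73) = -1.72%, loss ≈ 10680 × 1.72/100 ≈ 184.
Year 1984: gap = -2.0 × (9.33 - 4.73) = -9.2%, loss ≈ 10680 × 9.2/100 ≈ 983.
Year 1985: gap = -2.0 × (6.06 - 4.73) = -2.66%, loss ≈ 10680 × 2.66/100 ≈ 284.
Total lost output = 701 + 184 + 983 + 284 = 2152 billion.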